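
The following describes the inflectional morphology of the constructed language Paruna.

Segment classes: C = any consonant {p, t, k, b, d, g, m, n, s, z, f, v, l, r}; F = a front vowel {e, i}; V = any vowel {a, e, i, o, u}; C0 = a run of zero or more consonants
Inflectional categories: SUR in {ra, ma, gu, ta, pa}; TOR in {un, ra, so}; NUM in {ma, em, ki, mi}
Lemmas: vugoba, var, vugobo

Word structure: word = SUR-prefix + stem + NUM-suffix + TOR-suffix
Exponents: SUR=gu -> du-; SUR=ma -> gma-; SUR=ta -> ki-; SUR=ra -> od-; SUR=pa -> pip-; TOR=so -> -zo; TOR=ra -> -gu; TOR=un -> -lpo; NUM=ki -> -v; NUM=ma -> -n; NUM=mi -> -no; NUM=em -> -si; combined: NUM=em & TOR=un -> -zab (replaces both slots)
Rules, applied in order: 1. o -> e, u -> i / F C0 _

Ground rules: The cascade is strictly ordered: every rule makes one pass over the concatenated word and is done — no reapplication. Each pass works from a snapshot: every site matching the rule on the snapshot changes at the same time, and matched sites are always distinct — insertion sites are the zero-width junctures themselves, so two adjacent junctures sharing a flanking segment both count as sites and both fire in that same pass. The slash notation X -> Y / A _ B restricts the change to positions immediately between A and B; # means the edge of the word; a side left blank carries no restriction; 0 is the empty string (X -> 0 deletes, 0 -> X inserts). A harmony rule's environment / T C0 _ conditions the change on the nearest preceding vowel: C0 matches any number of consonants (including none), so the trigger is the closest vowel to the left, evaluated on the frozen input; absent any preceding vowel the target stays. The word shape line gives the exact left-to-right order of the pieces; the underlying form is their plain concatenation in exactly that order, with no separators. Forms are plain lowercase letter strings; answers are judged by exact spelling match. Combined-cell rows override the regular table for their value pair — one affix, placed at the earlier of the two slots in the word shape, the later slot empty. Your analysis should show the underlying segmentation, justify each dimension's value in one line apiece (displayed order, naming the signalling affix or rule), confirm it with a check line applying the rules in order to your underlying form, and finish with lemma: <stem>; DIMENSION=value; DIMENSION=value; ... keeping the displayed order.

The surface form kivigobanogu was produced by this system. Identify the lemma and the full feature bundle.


underlying: ki-vugoba-no-gu
SUR=ta - signalled by the affix ki-
TOR=ra - signalled by the affix -gu
NUM=mi - signalled by the affix -no
check: kivugobanogu -> kivigobanogu
lemma: vugoba; SUR=ta; TOR=ra; NUM=mi


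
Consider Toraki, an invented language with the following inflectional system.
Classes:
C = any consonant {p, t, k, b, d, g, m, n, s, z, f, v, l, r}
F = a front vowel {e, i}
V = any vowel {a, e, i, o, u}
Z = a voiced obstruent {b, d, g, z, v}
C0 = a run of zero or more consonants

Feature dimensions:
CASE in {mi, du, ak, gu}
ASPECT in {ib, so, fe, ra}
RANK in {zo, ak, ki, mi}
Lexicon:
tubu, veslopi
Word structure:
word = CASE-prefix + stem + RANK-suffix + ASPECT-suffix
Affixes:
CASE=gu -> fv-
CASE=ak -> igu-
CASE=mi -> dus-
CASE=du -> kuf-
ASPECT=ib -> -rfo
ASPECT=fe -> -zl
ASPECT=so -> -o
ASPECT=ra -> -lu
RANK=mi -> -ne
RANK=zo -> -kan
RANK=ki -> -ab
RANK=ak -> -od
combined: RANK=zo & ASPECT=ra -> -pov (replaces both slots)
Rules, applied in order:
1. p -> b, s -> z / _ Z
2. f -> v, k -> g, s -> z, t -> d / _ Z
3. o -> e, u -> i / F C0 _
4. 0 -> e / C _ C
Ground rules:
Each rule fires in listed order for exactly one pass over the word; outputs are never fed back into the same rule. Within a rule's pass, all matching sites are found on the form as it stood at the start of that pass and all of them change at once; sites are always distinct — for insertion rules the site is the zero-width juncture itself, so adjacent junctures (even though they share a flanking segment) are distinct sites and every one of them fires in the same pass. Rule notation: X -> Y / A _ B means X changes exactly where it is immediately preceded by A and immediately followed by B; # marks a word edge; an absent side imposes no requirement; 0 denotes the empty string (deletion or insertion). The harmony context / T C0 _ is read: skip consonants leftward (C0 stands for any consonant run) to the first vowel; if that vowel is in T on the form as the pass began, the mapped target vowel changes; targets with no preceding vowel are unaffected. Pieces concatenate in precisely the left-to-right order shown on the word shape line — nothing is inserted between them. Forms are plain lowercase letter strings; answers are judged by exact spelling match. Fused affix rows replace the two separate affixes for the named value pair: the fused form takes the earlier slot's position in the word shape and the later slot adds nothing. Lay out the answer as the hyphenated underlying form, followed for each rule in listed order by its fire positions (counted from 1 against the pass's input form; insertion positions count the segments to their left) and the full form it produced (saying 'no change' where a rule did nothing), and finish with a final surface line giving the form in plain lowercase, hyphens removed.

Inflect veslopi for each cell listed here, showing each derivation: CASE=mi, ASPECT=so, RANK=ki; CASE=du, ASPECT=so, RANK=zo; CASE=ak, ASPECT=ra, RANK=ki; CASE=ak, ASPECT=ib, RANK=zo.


cell CASE=mi, ASPECT=so, RANK=ki:
underlying: dus-veslopi-ab-o
1. p -> b, s -> z / _ Z: fires at position(s) 3: duzveslopiabo
2. f -> v, k -> g, s -> z, t -> d / _ Z: no change
3. o -> e, u -> i / F C0 _: fires at position(s) 8: duzveslepiabo
4. 0 -> e / C _ C: inserts after position(s) 3, 6: duzeveselepiabo
surface: duzeveselepiabo

cell CASE=du, ASPECT=so, RANK=zo:
underlying: kuf-veslopi-kan-o
1. p -> b, s -> z / _ Z: no change
2. f -> v, k -> g, s -> z, t -> d / _ Z: fires at position(s) 3: kuvveslopikano
3. o -> e, u -> i / F C0 _: fires at position(s) 8: kuvveslepikano
4. 0 -> e / C _ C: inserts after position(s) 3, 6: kuveveselepikano
surface: kuveveselepikano

cell CASE=ak, ASPECT=ra, RANK=ki:
underlying: igu-veslopi-ab-lu
1. p -> b, s -> z / _ Z: no change
2. f -> v, k -> g, s -> z, t -> d / _ Z: no change
3. o -> e, u -> i / F C0 _: fires at position(s) 3, 8: igiveslepiablu
4. 0 -> e / C _ C: inserts after position(s) 6, 12: igiveselepiabelu
surface: igiveselepiabelu

cell CASE=ak, ASPECT=ib, RANK=zo:
underlying: igu-veslopi-kan-rfo
1. p -> b, s -> z / _ Z: no change
2. f -> v, k -> g, s -> z, t -> d / _ Z: no change
3. o -> e, u -> i / F C0 _: fires at position(s) 3, 8: igiveslepikanrfo
4. 0 -> e / C _ C: inserts after position(s) 6, 13, 14: igiveselepikanerefo
surface: igiveselepikanerefo


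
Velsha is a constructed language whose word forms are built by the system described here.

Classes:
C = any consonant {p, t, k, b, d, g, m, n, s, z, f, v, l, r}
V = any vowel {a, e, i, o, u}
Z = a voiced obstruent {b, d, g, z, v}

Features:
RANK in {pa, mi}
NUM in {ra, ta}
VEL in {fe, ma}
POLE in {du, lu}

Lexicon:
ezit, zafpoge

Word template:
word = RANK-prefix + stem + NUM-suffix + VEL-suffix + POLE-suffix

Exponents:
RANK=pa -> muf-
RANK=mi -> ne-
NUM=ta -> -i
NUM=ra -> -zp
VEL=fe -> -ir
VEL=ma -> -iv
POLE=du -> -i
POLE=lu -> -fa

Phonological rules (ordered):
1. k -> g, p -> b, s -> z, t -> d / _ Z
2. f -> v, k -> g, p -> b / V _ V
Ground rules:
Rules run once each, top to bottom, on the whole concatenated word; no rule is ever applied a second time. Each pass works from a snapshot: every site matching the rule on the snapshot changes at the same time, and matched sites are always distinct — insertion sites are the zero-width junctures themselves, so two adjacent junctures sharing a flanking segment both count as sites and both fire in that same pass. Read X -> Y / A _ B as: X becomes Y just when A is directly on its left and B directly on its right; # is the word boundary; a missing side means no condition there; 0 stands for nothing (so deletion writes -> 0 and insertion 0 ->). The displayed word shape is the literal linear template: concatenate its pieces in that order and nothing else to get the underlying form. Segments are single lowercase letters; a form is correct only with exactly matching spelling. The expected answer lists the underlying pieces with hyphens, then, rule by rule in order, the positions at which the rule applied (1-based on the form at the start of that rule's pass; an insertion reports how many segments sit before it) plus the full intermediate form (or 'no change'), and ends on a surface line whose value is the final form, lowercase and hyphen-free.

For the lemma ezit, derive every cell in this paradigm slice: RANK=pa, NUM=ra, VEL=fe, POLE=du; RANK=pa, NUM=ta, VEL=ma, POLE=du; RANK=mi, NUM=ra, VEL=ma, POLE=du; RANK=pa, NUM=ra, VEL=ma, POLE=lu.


cell RANK=pa, NUM=ra, VEL=fe, POLE=du:
underlying: muf-ezit-zp-ir-i
1. k -> g, p -> b, s -> z, t -> d / _ Z: fires at position(s) 7: mufezidzpiri
2. f -> v, k -> g, p -> b / V _ V: fires at position(s) 3: muvezidzpiri
surface: muvezidzpiri

cell RANK=pa, NUM=ta, VEL=ma, POLE=du:
underlying: muf-ezit-i-iv-i
1. k -> g, p -> b, s -> z, t -> d / _ Z: no change
2. f -> v, k -> g, p -> b / V _ V: fires at position(s) 3: muvezitiivi
surface: muvezitiivi

cell RANK=mi, NUM=ra, VEL=ma, POLE=du:
underlying: ne-ezit-zp-iv-i
1. k -> g, p -> b, s -> z, t -> d / _ Z: fires at position(s) 6: neezidzpivi
2. f -> v, k -> g, p -> b / V _ V: no change
surface: neezidzpivi

cell RANK=pa, NUM=ra, VEL=ma, POLE=lu:
underlying: muf-ezit-zp-iv-fa
1. k -> g, p -> b, s -> z, t -> d / _ Z: fires at position(s) 7: mufezidzpivfa
2. f -> v, k -> g, p -> b / V _ V: fires at position(s) 3: muvezidzpivfa
surface: muvezidzpivfa


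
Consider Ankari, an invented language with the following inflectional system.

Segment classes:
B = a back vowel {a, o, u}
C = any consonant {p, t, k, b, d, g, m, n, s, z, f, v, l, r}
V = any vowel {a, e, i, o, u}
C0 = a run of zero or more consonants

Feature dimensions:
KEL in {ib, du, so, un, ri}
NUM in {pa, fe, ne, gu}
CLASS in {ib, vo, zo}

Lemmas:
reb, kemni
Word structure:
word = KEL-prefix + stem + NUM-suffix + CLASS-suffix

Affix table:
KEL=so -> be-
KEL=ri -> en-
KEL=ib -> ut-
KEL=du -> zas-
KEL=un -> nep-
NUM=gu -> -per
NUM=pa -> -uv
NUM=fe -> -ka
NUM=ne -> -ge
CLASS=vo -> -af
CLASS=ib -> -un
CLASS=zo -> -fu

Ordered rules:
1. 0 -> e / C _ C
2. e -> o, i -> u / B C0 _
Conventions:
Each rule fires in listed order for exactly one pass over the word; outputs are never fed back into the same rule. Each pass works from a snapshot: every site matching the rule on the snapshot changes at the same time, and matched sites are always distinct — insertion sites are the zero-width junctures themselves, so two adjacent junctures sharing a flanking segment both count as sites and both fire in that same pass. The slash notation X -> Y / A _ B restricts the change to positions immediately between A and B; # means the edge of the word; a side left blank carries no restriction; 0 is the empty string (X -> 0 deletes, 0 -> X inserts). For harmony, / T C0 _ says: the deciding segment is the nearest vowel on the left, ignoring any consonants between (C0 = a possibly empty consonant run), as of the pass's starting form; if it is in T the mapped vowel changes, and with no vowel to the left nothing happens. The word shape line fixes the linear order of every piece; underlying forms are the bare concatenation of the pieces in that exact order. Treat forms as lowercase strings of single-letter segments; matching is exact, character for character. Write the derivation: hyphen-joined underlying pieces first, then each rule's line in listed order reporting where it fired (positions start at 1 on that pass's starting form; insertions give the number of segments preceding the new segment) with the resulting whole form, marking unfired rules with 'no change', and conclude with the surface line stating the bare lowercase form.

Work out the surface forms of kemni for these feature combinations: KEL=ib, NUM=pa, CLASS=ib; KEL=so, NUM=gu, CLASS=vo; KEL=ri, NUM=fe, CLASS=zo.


cell KEL=ib, NUM=pa, CLASS=ib:
underlying: ut-kemni-uv-un
1. 0 -> e / C _ C: inserts after position(s) 2, 5: utekemeniuvun
2. e -> o, i -> u / B C0 _: fires at position(s) 3: utokemeniuvun
surface: utokemeniuvun

cell KEL=so, NUM=gu, CLASS=vo:
underlying: be-kemni-per-af
1. 0 -> e / C _ C: inserts after position(s) 5: bekemeniperaf
2. e -> o, i -> u / B C0 _: no change
surface: bekemeniperaf

cell KEL=ri, NUM=fe, CLASS=zo:
underlying: en-kemni-ka-fu
1. 0 -> e / C _ C: inserts after position(s) 2, 5: enekemenikafu
2. e -> o, i -> u / B C0 _: no change
surface: enekemenikafu


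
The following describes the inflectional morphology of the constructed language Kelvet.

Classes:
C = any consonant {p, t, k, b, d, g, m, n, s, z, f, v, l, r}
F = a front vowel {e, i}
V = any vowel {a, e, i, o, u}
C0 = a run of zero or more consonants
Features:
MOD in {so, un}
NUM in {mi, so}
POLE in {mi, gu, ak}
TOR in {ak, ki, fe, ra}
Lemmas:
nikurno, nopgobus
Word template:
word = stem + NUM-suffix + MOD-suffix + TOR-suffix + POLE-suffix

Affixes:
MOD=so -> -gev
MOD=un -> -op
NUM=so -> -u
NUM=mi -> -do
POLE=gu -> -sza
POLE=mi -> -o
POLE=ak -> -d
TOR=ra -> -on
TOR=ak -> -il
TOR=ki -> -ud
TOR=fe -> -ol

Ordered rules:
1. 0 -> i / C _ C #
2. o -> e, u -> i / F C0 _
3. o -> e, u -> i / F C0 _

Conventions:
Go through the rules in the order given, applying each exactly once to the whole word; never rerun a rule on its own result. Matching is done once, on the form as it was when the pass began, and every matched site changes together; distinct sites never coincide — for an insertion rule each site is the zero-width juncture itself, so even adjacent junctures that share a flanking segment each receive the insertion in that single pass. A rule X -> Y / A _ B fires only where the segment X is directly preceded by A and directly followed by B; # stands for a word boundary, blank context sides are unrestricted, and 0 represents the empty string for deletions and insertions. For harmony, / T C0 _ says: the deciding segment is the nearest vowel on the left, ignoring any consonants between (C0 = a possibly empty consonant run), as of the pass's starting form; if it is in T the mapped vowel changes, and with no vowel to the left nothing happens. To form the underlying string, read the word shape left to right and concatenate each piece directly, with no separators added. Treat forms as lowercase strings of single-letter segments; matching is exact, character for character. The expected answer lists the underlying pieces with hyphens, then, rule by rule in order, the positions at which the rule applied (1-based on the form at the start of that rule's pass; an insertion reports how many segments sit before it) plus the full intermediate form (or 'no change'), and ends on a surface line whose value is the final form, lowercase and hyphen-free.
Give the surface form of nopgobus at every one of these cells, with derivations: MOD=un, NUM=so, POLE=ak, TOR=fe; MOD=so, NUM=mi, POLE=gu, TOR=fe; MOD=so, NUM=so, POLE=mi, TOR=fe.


cell MOD=un, NUM=so, POLE=ak, TOR=fe:
underlying: nopgobus-u-op-ol-d
1. 0 -> i / C _ C #: inserts after position(s) 13: nopgobusuopolid
2. o -> e, u -> i / F C0 _: no change
3. o -> e, u -> i / F C0 _: no change
surface: nopgobusuopolid

cell MOD=so, NUM=mi, POLE=gu, TOR=fe:
underlying: nopgobus-do-gev-ol-sza
1. 0 -> i / C _ C #: no change
2. o -> e, u -> i / F C0 _: fires at position(s) 14: nopgobusdogevelsza
3. o -> e, u -> i / F C0 _: no change
surface: nopgobusdogevelsza

cell MOD=so, NUM=so, POLE=mi, TOR=fe:
underlying: nopgobus-u-gev-ol-o
1. 0 -> i / C _ C #: no change
2. o -> e, u -> i / F C0 _: fires at position(s) 13: nopgobusugevelo
3. o -> e, u -> i / F C0 _: fires at position(s) 15: nopgobusugevele
surface: nopgobusugevele


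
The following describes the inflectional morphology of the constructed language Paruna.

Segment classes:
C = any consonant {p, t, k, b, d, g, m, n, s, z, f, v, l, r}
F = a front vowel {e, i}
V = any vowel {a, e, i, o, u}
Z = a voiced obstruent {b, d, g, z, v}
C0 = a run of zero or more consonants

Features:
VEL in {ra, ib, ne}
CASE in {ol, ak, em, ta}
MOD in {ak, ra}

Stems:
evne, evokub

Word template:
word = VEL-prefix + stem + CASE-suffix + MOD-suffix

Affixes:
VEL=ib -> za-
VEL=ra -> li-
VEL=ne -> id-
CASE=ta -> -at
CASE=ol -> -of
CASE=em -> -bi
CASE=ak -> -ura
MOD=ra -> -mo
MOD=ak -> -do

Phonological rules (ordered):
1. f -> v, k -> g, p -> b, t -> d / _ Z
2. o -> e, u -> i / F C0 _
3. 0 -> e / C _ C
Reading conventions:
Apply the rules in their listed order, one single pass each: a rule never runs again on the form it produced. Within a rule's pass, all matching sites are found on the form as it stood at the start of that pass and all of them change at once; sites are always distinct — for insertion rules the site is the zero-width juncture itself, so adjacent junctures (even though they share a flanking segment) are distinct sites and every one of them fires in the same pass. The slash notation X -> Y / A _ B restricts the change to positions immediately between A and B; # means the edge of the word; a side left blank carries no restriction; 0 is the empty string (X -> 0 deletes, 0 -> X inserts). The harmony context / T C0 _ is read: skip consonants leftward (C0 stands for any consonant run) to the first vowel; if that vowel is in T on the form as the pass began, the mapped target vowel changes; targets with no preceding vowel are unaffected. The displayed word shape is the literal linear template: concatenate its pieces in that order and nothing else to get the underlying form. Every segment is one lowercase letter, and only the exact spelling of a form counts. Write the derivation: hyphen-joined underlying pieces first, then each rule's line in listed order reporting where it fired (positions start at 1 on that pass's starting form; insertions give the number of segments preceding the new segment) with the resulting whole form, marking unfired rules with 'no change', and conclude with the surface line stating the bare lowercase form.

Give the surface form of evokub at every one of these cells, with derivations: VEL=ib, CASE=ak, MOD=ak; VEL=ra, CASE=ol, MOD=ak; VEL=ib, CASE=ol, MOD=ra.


cell VEL=ib, CASE=ak, MOD=ak:
underlying: za-evokub-ura-do
1. f -> v, k -> g, p -> b, t -> d / _ Z: no change
2. o -> e, u -> i / F C0 _: fires at position(s) 5: zaevekuburado
3. 0 -> e / C _ C: no change
surface: zaevekuburado

cell VEL=ra, CASE=ol, MOD=ak:
underlying: li-evokub-of-do
1. f -> v, k -> g, p -> b, t -> d / _ Z: fires at position(s) 10: lievokubovdo
2. o -> e, u -> i / F C0 _: fires at position(s) 5: lievekubovdo
3. 0 -> e / C _ C: inserts after position(s) 10: lievekubovedo
surface: lievekubovedo

cell VEL=ib, CASE=ol, MOD=ra:
underlying: za-evokub-of-mo
1. f -> v, k -> g, p -> b, t -> d / _ Z: no change
2. o -> e, u -> i / F C0 _: fires at position(s) 5: zaevekubofmo
3. 0 -> e / C _ C: inserts after position(s) 10: zaevekubofemo
surface: zaevekubofemo


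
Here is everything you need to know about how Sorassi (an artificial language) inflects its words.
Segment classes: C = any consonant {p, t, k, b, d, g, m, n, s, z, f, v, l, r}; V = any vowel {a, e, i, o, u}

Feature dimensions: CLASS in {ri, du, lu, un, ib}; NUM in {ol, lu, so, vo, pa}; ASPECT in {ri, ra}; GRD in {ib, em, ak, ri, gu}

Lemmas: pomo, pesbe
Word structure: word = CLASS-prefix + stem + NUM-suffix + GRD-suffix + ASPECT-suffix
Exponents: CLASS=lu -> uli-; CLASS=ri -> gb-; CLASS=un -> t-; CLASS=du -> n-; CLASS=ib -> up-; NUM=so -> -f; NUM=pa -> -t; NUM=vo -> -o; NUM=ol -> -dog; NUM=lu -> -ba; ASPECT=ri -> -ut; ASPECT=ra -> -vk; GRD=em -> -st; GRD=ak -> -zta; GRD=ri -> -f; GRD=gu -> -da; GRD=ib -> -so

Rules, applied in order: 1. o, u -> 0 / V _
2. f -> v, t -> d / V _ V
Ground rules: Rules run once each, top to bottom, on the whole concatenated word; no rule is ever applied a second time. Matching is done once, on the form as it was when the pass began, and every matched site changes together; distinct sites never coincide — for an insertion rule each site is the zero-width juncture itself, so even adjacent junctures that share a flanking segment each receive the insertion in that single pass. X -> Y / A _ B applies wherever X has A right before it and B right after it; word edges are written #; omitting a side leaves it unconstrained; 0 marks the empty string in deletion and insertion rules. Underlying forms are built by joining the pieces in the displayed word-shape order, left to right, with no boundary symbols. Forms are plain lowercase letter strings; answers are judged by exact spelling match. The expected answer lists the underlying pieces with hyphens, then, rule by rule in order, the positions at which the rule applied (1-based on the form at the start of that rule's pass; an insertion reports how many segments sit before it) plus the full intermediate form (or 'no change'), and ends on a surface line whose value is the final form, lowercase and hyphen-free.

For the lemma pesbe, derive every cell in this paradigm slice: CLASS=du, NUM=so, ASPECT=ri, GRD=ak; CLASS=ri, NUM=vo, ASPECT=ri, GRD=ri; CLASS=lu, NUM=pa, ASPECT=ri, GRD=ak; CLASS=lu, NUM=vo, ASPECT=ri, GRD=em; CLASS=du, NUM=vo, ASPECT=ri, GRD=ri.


cell CLASS=du, NUM=so, ASPECT=ri, GRD=ak:
underlying: n-pesbe-f-zta-ut
1. o, u -> 0 / V _: fires at position(s) 11: npesbefztat
2. f -> v, t -> d / V _ V: no change
surface: npesbefztat

cell CLASS=ri, NUM=vo, ASPECT=ri, GRD=ri:
underlying: gb-pesbe-o-f-ut
1. o, u -> 0 / V _: fires at position(s) 8: gbpesbefut
2. f -> v, t -> d / V _ V: fires at position(s) 8: gbpesbevut
surface: gbpesbevut

cell CLASS=lu, NUM=pa, ASPECT=ri, GRD=ak:
underlying: uli-pesbe-t-zta-ut
1. o, u -> 0 / V _: fires at position(s) 13: ulipesbetztat
2. f -> v, t -> d / V _ V: no change
surface: ulipesbetztat

cell CLASS=lu, NUM=vo, ASPECT=ri, GRD=em:
underlying: uli-pesbe-o-st-ut
1. o, u -> 0 / V _: fires at position(s) 9: ulipesbestut
2. f -> v, t -> d / V _ V: no change
surface: ulipesbestut

cell CLASS=du, NUM=vo, ASPECT=ri, GRD=ri:
underlying: n-pesbe-o-f-ut
1. o, u -> 0 / V _: fires at position(s) 7: npesbefut
2. f -> v, t -> d / V _ V: fires at position(s) 7: npesbevut
surface: npesbevut


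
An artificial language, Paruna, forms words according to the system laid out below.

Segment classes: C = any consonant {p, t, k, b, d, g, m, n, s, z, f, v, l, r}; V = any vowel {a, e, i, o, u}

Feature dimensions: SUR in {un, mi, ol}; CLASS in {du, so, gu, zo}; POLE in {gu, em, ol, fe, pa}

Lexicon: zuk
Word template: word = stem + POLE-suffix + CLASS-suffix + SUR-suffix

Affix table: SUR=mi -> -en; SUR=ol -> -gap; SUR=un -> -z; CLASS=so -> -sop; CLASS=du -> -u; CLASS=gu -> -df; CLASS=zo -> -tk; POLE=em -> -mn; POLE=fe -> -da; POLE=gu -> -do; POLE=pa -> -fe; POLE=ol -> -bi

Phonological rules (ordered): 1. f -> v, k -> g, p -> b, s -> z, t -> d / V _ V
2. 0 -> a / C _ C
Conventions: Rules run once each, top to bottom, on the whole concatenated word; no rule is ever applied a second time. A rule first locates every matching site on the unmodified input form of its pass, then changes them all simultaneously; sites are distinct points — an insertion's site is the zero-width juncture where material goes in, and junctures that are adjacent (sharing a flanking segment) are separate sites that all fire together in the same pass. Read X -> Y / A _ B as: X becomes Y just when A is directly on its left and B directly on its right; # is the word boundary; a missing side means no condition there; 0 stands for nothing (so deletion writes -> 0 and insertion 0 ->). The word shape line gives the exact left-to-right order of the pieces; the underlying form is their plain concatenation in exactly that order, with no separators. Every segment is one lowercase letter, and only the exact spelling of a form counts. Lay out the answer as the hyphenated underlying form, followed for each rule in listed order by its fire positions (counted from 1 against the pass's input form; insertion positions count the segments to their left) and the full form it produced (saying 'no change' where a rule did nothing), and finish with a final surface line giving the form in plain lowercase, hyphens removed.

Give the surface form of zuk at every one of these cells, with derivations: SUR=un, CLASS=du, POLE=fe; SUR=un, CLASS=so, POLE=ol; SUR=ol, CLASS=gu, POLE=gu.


cell SUR=un, CLASS=du, POLE=fe:
underlying: zuk-da-u-z
1. f -> v, k -> g, p -> b, s -> z, t -> d / V _ V: no change
2. 0 -> a / C _ C: inserts after position(s) 3: zukadauz
surface: zukadauz

cell SUR=un, CLASS=so, POLE=ol:
underlying: zuk-bi-sop-z
1. f -> v, k -> g, p -> b, s -> z, t -> d / V _ V: fires at position(s) 6: zukbizopz
2. 0 -> a / C _ C: inserts after position(s) 3, 8: zukabizopaz
surface: zukabizopaz

cell SUR=ol, CLASS=gu, POLE=gu:
underlying: zuk-do-df-gap
1. f -> v, k -> g, p -> b, s -> z, t -> d / V _ V: no change
2. 0 -> a / C _ C: inserts after position(s) 3, 6, 7: zukadodafagap
surface: zukadodafagap


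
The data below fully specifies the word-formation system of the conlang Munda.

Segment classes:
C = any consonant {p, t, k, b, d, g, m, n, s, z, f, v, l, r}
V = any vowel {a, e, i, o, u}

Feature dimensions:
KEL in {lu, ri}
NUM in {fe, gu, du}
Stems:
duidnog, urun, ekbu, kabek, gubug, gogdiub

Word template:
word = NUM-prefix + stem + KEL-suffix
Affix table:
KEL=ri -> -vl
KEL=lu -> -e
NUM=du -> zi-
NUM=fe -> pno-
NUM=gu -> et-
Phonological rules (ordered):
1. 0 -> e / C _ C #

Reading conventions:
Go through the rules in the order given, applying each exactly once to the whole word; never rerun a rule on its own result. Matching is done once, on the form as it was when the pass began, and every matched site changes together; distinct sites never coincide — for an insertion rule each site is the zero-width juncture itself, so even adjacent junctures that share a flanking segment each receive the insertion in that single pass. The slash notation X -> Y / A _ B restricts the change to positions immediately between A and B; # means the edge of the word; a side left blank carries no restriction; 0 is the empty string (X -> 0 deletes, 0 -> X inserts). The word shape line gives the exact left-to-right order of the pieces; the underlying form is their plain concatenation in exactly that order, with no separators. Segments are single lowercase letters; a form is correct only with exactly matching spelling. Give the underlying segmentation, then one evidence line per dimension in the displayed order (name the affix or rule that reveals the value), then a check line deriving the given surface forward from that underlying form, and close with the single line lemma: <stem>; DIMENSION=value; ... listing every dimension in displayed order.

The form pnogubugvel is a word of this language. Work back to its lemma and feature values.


underlying: pno-gubug-vl
KEL=ri - signalled by the affix -vl
NUM=fe - signalled by the affix pno-
check: pnogubugvl -> pnogubugvel
lemma: gubug; KEL=ri; NUM=fe


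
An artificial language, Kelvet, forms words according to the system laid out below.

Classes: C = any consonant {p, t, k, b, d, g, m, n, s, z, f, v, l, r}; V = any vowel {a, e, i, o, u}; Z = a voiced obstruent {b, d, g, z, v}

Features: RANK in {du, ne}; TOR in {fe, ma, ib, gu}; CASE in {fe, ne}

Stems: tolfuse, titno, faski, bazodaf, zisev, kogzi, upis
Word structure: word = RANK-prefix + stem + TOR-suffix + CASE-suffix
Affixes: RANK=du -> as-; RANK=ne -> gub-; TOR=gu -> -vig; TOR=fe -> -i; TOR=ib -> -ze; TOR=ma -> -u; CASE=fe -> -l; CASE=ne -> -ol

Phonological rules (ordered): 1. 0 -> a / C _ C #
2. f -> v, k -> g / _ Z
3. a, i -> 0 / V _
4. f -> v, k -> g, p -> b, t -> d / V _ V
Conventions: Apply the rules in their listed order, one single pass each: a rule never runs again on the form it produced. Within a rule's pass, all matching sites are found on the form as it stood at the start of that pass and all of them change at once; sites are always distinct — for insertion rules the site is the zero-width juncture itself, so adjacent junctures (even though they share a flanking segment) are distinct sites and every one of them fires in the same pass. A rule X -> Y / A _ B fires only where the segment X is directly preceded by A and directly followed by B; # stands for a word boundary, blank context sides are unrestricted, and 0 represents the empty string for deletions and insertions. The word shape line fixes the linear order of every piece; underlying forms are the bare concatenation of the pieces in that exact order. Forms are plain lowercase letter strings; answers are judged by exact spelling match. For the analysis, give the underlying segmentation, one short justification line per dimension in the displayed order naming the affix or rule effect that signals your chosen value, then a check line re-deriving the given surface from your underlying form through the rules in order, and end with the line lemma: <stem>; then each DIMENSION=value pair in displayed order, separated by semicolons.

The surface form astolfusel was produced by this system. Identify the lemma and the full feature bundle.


underlying: as-tolfuse-i-l
RANK=du - signalled by the affix as-
TOR=fe - signalled by the affix -i
CASE=fe - signalled by the affix -l
check: astolfuseil -> astolfuseil -> astolfuseil -> astolfusel -> astolfusel
lemma: tolfuse; RANK=du; TOR=fe; CASE=fe


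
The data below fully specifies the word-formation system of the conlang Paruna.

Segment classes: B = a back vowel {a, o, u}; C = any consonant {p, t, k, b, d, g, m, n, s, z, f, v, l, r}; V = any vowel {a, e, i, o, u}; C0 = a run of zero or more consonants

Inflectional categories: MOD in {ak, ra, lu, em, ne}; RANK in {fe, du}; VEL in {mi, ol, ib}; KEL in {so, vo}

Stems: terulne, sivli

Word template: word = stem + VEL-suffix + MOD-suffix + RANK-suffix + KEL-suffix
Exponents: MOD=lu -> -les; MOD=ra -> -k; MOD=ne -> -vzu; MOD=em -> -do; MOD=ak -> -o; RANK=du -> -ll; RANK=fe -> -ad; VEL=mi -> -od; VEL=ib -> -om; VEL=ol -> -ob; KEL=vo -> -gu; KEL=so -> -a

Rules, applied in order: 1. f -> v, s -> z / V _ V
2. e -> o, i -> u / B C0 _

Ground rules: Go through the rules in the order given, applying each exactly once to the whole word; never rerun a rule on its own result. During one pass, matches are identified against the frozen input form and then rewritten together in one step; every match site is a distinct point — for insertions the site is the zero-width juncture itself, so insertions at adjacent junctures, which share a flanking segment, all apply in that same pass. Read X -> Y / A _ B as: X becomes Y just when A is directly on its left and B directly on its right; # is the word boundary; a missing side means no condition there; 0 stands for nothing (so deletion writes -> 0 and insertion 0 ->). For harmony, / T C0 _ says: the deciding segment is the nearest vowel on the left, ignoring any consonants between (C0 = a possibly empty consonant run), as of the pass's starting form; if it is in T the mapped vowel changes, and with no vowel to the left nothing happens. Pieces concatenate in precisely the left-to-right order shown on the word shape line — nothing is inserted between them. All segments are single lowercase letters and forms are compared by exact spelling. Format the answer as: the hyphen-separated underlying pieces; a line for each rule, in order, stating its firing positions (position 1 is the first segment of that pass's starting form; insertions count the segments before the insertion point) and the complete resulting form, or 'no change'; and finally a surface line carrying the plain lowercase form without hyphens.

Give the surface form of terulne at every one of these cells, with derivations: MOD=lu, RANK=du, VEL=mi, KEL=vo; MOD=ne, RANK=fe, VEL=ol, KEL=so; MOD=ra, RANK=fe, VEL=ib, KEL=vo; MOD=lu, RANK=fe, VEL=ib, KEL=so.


cell MOD=lu, RANK=du, VEL=mi, KEL=vo:
underlying: terulne-od-les-ll-gu
1. f -> v, s -> z / V _ V: no change
2. e -> o, i -> u / B C0 _: fires at position(s) 7, 11: terulnoodlosllgu
surface: terulnoodlosllgu

cell MOD=ne, RANK=fe, VEL=ol, KEL=so:
underlying: terulne-ob-vzu-ad-a
1. f -> v, s -> z / V _ V: no change
2. e -> o, i -> u / B C0 _: fires at position(s) 7: terulnoobvzuada
surface: terulnoobvzuada

cell MOD=ra, RANK=fe, VEL=ib, KEL=vo:
underlying: terulne-om-k-ad-gu
1. f -> v, s -> z / V _ V: no change
2. e -> o, i -> u / B C0 _: fires at position(s) 7: terulnoomkadgu
surface: terulnoomkadgu

cell MOD=lu, RANK=fe, VEL=ib, KEL=so:
underlying: terulne-om-les-ad-a
1. f -> v, s -> z / V _ V: fires at position(s) 12: terulneomlezada
2. e -> o, i -> u / B C0 _: fires at position(s) 7, 11: terulnoomlozada
surface: terulnoomlozada


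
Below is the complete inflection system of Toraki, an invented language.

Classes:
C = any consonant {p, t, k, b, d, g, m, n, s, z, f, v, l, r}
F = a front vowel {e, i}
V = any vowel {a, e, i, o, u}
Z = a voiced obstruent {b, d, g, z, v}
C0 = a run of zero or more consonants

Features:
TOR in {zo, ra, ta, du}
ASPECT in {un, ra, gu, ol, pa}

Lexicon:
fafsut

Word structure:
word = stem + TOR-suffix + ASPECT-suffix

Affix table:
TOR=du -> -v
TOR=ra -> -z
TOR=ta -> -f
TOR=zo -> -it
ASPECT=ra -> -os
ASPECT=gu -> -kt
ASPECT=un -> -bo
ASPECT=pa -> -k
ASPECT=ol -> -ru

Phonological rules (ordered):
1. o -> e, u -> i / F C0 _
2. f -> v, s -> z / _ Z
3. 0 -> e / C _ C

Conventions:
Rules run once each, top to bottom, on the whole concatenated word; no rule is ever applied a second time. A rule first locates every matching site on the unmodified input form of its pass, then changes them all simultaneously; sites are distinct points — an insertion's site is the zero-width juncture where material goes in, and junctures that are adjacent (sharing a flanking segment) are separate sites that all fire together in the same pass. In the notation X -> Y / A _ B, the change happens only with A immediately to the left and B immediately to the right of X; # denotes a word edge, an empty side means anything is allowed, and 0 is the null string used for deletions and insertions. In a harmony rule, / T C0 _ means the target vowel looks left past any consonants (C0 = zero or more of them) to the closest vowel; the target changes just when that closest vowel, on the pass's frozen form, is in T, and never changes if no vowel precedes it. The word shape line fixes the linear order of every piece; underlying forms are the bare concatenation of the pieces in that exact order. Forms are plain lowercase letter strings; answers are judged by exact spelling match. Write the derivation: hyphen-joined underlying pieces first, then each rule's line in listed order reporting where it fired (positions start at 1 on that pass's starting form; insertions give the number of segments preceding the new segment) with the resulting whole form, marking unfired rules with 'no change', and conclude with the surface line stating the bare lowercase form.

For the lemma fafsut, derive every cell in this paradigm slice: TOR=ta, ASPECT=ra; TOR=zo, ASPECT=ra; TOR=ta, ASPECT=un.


cell TOR=ta, ASPECT=ra:
underlying: fafsut-f-os
1. o -> e, u -> i / F C0 _: no change
2. f -> v, s -> z / _ Z: no change
3. 0 -> e / C _ C: inserts after position(s) 3, 6: fafesutefos
surface: fafesutefos

cell TOR=zo, ASPECT=ra:
underlying: fafsut-it-os
1. o -> e, u -> i / F C0 _: fires at position(s) 9: fafsutites
2. f -> v, s -> z / _ Z: no change
3. 0 -> e / C _ C: inserts after position(s) 3: fafesutites
surface: fafesutites

cell TOR=ta, ASPECT=un:
underlying: fafsut-f-bo
1. o -> e, u -> i / F C0 _: no change
2. f -> v, s -> z / _ Z: fires at position(s) 7: fafsutvbo
3. 0 -> e / C _ C: inserts after position(s) 3, 6, 7: fafesutevebo
surface: fafesutevebo


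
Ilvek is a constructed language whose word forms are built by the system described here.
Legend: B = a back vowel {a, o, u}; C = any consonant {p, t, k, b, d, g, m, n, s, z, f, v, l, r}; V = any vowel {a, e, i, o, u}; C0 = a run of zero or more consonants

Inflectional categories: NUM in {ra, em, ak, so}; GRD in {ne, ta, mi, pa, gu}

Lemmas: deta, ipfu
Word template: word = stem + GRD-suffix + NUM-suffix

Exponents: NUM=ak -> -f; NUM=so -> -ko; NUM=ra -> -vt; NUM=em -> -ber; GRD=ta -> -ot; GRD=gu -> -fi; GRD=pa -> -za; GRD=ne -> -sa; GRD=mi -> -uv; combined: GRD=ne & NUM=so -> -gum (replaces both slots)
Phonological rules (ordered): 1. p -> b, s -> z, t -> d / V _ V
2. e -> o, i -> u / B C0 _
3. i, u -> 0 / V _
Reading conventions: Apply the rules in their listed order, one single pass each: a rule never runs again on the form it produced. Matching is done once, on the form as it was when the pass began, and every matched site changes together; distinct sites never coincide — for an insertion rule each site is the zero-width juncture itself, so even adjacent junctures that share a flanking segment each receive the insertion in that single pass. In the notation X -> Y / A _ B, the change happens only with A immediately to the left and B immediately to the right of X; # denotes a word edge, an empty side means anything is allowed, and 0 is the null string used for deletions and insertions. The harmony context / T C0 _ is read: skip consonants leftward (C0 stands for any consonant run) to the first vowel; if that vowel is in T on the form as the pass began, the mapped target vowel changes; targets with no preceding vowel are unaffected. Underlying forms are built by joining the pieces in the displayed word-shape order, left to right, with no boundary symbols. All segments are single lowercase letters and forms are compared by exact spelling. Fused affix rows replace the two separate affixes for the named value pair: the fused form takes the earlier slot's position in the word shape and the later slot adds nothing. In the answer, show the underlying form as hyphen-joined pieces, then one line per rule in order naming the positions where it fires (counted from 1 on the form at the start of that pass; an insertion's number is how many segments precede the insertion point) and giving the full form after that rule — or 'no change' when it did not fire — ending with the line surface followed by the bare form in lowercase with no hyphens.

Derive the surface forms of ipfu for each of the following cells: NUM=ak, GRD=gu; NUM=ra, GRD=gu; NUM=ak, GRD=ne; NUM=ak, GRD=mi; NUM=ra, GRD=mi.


cell NUM=ak, GRD=gu:
underlying: ipfu-fi-f
1. p -> b, s -> z, t -> d / V _ V: no change
2. e -> o, i -> u / B C0 _: fires at position(s) 6: ipfufuf
3. i, u -> 0 / V _: no change
surface: ipfufuf

cell NUM=ra, GRD=gu:
underlying: ipfu-fi-vt
1. p -> b, s -> z, t -> d / V _ V: no change
2. e -> o, i -> u / B C0 _: fires at position(s) 6: ipfufuvt
3. i, u -> 0 / V _: no change
surface: ipfufuvt

cell NUM=ak, GRD=ne:
underlying: ipfu-sa-f
1. p -> b, s -> z, t -> d / V _ V: fires at position(s) 5: ipfuzaf
2. e -> o, i -> u / B C0 _: no change
3. i, u -> 0 / V _: no change
surface: ipfuzaf

cell NUM=ak, GRD=mi:
underlying: ipfu-uv-f
1. p -> b, s -> z, t -> d / V _ V: no change
2. e -> o, i -> u / B C0 _: no change
3. i, u -> 0 / V _: fires at position(s) 5: ipfuvf
surface: ipfuvf

cell NUM=ra, GRD=mi:
underlying: ipfu-uv-vt
1. p -> b, s -> z, t -> d / V _ V: no change
2. e -> o, i -> u / B C0 _: no change
3. i, u -> 0 / V _: fires at position(s) 5: ipfuvvt
surface: ipfuvvt


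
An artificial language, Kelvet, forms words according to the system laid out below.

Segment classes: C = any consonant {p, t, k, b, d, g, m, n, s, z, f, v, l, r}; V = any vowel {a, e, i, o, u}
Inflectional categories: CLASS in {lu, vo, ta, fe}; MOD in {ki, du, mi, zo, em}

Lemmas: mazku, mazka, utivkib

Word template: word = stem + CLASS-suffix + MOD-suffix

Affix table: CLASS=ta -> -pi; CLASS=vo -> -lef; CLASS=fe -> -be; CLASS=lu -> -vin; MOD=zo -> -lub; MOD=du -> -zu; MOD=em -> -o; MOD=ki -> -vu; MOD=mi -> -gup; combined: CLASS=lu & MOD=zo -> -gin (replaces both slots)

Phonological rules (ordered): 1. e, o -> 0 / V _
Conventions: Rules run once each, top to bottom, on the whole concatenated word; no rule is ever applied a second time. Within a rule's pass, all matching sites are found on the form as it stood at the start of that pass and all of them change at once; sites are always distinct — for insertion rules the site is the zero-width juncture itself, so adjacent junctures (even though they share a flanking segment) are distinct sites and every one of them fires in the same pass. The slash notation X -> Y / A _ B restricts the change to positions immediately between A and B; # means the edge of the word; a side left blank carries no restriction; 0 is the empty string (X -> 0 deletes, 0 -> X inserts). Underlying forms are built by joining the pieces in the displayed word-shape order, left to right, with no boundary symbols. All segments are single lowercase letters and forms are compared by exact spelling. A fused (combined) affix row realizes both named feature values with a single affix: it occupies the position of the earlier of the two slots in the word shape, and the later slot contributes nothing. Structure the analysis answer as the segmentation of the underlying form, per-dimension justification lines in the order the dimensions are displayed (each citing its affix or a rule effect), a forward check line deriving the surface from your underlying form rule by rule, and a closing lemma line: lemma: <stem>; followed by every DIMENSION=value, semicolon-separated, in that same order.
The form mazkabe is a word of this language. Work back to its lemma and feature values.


underlying: mazka-be-o
CLASS=fe - signalled by the affix -be
MOD=em - signalled by the affix -o
check: mazkabeo -> mazkabe
lemma: mazka; CLASS=fe; MOD=em
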